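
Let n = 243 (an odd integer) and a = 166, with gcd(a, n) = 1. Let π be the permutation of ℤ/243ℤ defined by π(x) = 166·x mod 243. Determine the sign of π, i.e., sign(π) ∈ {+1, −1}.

+1

Start at x=34: 34 → 55 → 139 → 232 → 118 → 148 → 25 → … (one orbit).
Cycle type of π: 81×2 + 27×2 + 9×2 + 3×2 + 1×3; total 11 cycles.
243 − 11 = 232 transpositions; sign(π) = (−1)^232 = +1.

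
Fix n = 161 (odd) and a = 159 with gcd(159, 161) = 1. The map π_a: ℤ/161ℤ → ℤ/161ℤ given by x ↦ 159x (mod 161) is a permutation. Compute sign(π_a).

Start at x=32: 32 → 97 → 128 → 66 → 29 → 103 → 116 → … (one orbit).
The orbit structure of x ↦ 159x mod 161: 5 orbits of sizes [66, 66, 22, 6, 1].
Σ(ℓ_i−1) = 161−5 = 156; sign = (−1)^156 = +1.

+1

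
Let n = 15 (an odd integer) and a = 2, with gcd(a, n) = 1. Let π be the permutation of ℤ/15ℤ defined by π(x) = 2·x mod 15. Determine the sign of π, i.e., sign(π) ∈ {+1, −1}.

Start at x=4: 4 → 8 → 1 → 2 → 4 (one orbit).
π_2 has 5 disjoint cycles with lengths [4, 4, 4, 2, 1] on {0,…,14}.
With 5 cycles on 15 points, sign = (−1)^{15−5} = +1.

+1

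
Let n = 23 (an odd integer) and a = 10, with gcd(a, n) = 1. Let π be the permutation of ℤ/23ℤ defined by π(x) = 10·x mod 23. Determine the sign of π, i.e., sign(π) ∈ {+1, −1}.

-1

Orbit of 15 under x↦10x: [15, 12, 5, 4, 17, 9, 21]… (length divides ord_23(10)).
π_10 has 2 disjoint cycles with lengths [22, 1] on {0,…,22}.
n − c = 23 − 2 = 21; sign = (−1)^21 = -1.
The Jacobi symbol (10|23) = -1 (Zolotarev) agrees.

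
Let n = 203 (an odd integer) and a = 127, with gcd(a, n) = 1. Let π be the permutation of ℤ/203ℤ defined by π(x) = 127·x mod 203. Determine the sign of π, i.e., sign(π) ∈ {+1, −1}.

Start at x=155: 155 → 197 → 50 → 57 → 134 → 169 → 148 → … (one orbit).
The orbit structure of x ↦ 127x mod 203: 14 orbits of sizes [28, 28, 28, 28, 28, 28, 28, 1, 1, 1, 1, 1, 1, 1].
203 − 14 = 189 transpositions; sign(π) = (−1)^189 = -1.
Check: (127/203) = -1 by Zolotarev.

-1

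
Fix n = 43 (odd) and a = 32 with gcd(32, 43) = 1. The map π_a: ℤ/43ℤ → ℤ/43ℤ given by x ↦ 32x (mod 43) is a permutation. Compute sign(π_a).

-1

Start at x=22: 22 → 16 → 39 → 1 → 32 → 35 → 2 → … (one orbit).
The orbit structure of x ↦ 32x mod 43: 4 orbits of sizes [14, 14, 14, 1].
43 − 4 = 39 transpositions; sign(π) = (−1)^39 = -1.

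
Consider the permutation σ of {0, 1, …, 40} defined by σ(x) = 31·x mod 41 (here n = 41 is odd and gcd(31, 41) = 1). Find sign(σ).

+1

Orbit of 18 under x↦31x: [18, 25, 37, 40, 10, 23, 16]… (length divides ord_41(31)).
π_31 has 5 disjoint cycles with lengths [10, 10, 10, 10, 1] on {0,…,40}.
With 5 cycles on 41 points, sign = (−1)^{41−5} = +1.
(31|41)_J = +1 (Zolotarev's lemma cross-check).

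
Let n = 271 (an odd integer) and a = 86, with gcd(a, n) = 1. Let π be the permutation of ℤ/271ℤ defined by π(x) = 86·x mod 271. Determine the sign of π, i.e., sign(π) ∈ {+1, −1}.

-1

Start at x=187: 187 → 93 → 139 → 30 → 141 → 202 → 28 → … (one orbit).
4 cycles of lengths [90, 90, 90, 1].
271 − 4 = 267 transpositions; sign(π) = (−1)^267 = -1.
Via Zolotarev, sign(π_{86}) = (86|271) = -1.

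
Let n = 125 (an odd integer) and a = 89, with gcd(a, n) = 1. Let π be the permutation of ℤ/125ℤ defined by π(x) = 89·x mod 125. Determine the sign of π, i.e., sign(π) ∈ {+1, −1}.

+1

Start at x=79: 79 → 31 → 9 → 51 → 39 → 96 → 44 → … (one orbit).
7 cycles of lengths [50, 50, 10, 10, 2, 2, 1].
With 7 cycles on 125 points, sign = (−1)^{125−7} = +1.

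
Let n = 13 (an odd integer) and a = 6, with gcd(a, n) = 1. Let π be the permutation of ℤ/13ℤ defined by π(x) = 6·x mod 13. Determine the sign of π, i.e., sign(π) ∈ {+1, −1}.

Orbit of 3 under x↦6x: [3, 5, 4, 11, 1, 6, 10]… (length divides ord_13(6)).
Cycle type of π: 12 + 1; total 2 cycles.
13 − 2 = 11 transpositions; sign(π) = (−1)^11 = -1.
Check: (6/13) = -1 by Zolotarev.

-1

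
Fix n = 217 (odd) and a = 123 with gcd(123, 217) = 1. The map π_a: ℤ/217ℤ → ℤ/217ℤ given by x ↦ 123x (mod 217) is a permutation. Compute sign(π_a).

-1

Trace 30: π^k(30) = [30, 1, 123, 156, 92, 32] for k=0..5.
Decompose π into cycles: lengths [6, 6, 6, 6, 6, 6, 6, 6, 6, 6, 6, 6, 6, 6, 6, 6, 6, 6, 6, 6, 6, 6, 6, 6, 6, 6, 6, 6, 6, 6, 3, 3, 2, 2, 2, 2, 2, 2, 2, 2, 2, 2, 2, 2, 2, 2, 2, 1] (48 cycles, including the fixed point 0).
217 − 48 = 169 transpositions; sign(π) = (−1)^169 = -1.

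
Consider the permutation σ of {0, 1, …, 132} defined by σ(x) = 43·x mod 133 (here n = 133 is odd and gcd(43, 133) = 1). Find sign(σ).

Orbit of 106 under x↦43x: [106, 36, 85, 64, 92, 99, 1]… (length divides ord_133(43)).
Cycle type of π: 9×14 + 1×7; total 21 cycles.
sign(π) = (−1)^{n − #cycles} = (−1)^{133−21} = (−1)^112 = +1.

+1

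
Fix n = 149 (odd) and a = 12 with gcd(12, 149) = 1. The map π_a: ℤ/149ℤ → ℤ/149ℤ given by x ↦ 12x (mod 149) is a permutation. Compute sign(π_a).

Orbit of 87 under x↦12x: [87, 1, 12, 144, 89, 25, 2]… (length divides ord_149(12)).
π_12 has 2 disjoint cycles with lengths [148, 1] on {0,…,148}.
n − c = 149 − 2 = 147; sign = (−1)^147 = -1.

-1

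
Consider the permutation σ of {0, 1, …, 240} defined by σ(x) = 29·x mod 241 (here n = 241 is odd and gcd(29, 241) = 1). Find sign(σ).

+1

Start at x=106: 106 → 182 → 217 → 27 → 60 → 53 → 91 → … (one orbit).
Cycle type of π: 120×2 + 1; total 3 cycles.
With 3 cycles on 241 points, sign = (−1)^{241−3} = +1.
Check: (29/241) = +1 by Zolotarev.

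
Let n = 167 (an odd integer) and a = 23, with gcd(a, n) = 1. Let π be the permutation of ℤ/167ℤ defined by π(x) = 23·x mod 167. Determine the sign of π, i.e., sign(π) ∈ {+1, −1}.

Start at x=133: 133 → 53 → 50 → 148 → 64 → 136 → 122 → … (one orbit).
Decompose π into cycles: lengths [166, 1] (2 cycles, including the fixed point 0).
n − c = 167 − 2 = 165; sign = (−1)^165 = -1.

-1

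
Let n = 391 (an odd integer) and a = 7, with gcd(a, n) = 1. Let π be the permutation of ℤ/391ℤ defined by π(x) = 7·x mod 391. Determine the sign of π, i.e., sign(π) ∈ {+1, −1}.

Start at x=280: 280 → 5 → 35 → 245 → 151 → 275 → 361 → … (one orbit).
5 cycles of lengths [176, 176, 22, 16, 1].
5 cycles on 391: each ℓ→(−1)^(ℓ−1), product (−1)^386 = +1.
(7|391)_J = +1 (Zolotarev's lemma cross-check).

+1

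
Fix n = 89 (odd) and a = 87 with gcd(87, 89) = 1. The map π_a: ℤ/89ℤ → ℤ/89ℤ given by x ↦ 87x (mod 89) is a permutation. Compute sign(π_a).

Start at x=2: 2 → 85 → 8 → 73 → 32 → 25 → 39 → … (one orbit).
Cycle lengths of π_87 on ℤ/89ℤ: [22, 22, 22, 22, 1]; 5 cycles in total.
sign(π) = (−1)^{n − #cycles} = (−1)^{89−5} = (−1)^84 = +1.

+1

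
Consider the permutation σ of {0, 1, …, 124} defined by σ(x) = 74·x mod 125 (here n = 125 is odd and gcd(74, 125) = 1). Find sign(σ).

Start at x=124: 124 → 51 → 24 → 26 → 49 → 1 → 74 → … (one orbit).
π_74 has 23 disjoint cycles with lengths [10, 10, 10, 10, 10, 10, 10, 10, 10, 10, 2, 2, 2, 2, 2, 2, 2, 2, 2, 2, 2, 2, 1] on {0,…,124}.
sign(π) = (−1)^{n − #cycles} = (−1)^{125−23} = (−1)^102 = +1.
Check: (74/125) = +1 by Zolotarev.

+1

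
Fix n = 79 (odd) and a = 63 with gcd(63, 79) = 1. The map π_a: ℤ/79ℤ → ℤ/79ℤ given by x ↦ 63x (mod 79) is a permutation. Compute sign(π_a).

-1

Start at x=60: 60 → 67 → 34 → 9 → 14 → 13 → 29 → … (one orbit).
π_63 has 2 disjoint cycles with lengths [78, 1] on {0,…,78}.
sign(π) = (−1)^{n − #cycles} = (−1)^{79−2} = (−1)^77 = -1.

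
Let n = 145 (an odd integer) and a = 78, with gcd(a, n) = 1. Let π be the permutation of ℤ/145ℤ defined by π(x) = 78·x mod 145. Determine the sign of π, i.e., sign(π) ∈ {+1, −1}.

Orbit of 112 under x↦78x: [112, 36, 53, 74, 117, 136, 23]… (length divides ord_145(78)).
Cycle lengths of π_78 on ℤ/145ℤ: [28, 28, 28, 28, 7, 7, 7, 7, 4, 1]; 10 cycles in total.
n − c = 145 − 10 = 135; sign = (−1)^135 = -1.
(78|145)_J = -1 (Zolotarev's lemma cross-check).

-1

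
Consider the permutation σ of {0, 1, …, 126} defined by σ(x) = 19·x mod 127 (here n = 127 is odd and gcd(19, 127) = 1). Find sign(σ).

+1

Start at x=19: 19 → 107 → 1 → 19 (one orbit).
π_19 has 43 disjoint cycles with lengths [3, 3, 3, 3, 3, 3, 3, 3, 3, 3, 3, 3, 3, 3, 3, 3, 3, 3, 3, 3, 3, 3, 3, 3, 3, 3, 3, 3, 3, 3, 3, 3, 3, 3, 3, 3, 3, 3, 3, 3, 3, 3, 1] on {0,…,126}.
43 cycles on 127: each ℓ→(−1)^(ℓ−1), product (−1)^84 = +1.
Zolotarev: (19|127) = +1, matching the cycle-count sign.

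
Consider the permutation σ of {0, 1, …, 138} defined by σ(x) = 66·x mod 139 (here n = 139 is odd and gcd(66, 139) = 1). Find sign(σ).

+1

Start at x=7: 7 → 45 → 51 → 30 → 34 → 20 → 69 → … (one orbit).
The orbit structure of x ↦ 66x mod 139: 3 orbits of sizes [69, 69, 1].
Σ(ℓ_i−1) = 139−3 = 136; sign = (−1)^136 = +1.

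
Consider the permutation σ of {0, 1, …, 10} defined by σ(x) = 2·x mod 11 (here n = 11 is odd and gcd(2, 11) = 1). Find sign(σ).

Trace 7: π^k(7) = [7, 3, 6, 1, 2, 4, 8] for k=0..6.
The orbit structure of x ↦ 2x mod 11: 2 orbits of sizes [10, 1].
sign(π) = (−1)^{n − #cycles} = (−1)^{11−2} = (−1)^9 = -1.
Via Zolotarev, sign(π_{2}) = (2|11) = -1.

-1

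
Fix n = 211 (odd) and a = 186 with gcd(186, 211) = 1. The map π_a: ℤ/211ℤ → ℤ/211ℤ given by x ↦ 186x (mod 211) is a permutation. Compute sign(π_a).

Trace 107: π^k(107) = [107, 68, 199, 89, 96, 132, 76] for k=0..6.
Decompose π into cycles: lengths [70, 70, 70, 1] (4 cycles, including the fixed point 0).
4 cycles on 211: each ℓ→(−1)^(ℓ−1), product (−1)^207 = -1.

-1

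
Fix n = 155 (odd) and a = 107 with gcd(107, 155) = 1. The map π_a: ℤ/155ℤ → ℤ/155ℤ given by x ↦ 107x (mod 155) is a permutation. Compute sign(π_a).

-1

Start at x=41: 41 → 47 → 69 → 98 → 101 → 112 → 49 → … (one orbit).
Decompose π into cycles: lengths [60, 60, 15, 15, 4, 1] (6 cycles, including the fixed point 0).
6 cycles on 155: each ℓ→(−1)^(ℓ−1), product (−1)^149 = -1.
Via Zolotarev, sign(π_{107}) = (107|155) = -1.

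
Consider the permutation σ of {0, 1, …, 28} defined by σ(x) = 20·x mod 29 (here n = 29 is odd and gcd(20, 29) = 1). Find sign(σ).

Trace 25: π^k(25) = [25, 7, 24, 16, 1, 20, 23] for k=0..6.
5 cycles of lengths [7, 7, 7, 7, 1].
Σ(ℓ_i−1) = 29−5 = 24; sign = (−1)^24 = +1.

+1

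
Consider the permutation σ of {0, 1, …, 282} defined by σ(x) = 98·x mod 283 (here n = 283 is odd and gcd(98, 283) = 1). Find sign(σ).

-1

Start at x=119: 119 → 59 → 122 → 70 → 68 → 155 → 191 → … (one orbit).
Decompose π into cycles: lengths [282, 1] (2 cycles, including the fixed point 0).
With 2 cycles on 283 points, sign = (−1)^{283−2} = -1.
(98|283)_J = -1 (Zolotarev's lemma cross-check).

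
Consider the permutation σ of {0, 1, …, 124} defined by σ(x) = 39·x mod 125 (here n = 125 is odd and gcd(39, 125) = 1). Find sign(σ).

+1

Start at x=26: 26 → 14 → 46 → 44 → 91 → 49 → 36 → … (one orbit).
Decompose π into cycles: lengths [50, 50, 10, 10, 2, 2, 1] (7 cycles, including the fixed point 0).
sign(π) = (−1)^{n − #cycles} = (−1)^{125−7} = (−1)^118 = +1.
Zolotarev: (39|125) = +1, matching the cycle-count sign.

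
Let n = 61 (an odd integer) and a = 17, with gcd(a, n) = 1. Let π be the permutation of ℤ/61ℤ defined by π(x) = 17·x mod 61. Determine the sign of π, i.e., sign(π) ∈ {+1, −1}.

Trace 38: π^k(38) = [38, 36, 2, 34, 29, 5, 24] for k=0..6.
π_17 has 2 disjoint cycles with lengths [60, 1] on {0,…,60}.
sign(π) = (−1)^{n − #cycles} = (−1)^{61−2} = (−1)^59 = -1.

-1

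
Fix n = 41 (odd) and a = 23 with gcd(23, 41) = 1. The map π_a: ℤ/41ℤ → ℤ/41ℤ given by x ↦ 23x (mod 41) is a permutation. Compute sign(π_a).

+1

Orbit of 10 under x↦23x: [10, 25, 1, 23, 37, 31, 16]… (length divides ord_41(23)).
Cycle lengths of π_23 on ℤ/41ℤ: [10, 10, 10, 10, 1]; 5 cycles in total.
5 cycles on 41: each ℓ→(−1)^(ℓ−1), product (−1)^36 = +1.
(23|41)_J = +1 (Zolotarev's lemma cross-check).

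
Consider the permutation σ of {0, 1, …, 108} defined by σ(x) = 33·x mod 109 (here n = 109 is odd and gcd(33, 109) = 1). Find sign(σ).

Start at x=33: 33 → 108 → 76 → 1 → 33 (one orbit).
The orbit structure of x ↦ 33x mod 109: 28 orbits of sizes [4, 4, 4, 4, 4, 4, 4, 4, 4, 4, 4, 4, 4, 4, 4, 4, 4, 4, 4, 4, 4, 4, 4, 4, 4, 4, 4, 1].
With 28 cycles on 109 points, sign = (−1)^{109−28} = -1.
Check: (33/109) = -1 by Zolotarev.

-1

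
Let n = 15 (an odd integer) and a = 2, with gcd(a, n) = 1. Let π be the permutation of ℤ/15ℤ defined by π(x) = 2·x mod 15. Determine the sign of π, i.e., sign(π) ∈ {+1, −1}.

+1

Start at x=4: 4 → 8 → 1 → 2 → 4 (one orbit).
The orbit structure of x ↦ 2x mod 15: 5 orbits of sizes [4, 4, 4, 2, 1].
With 5 cycles on 15 points, sign = (−1)^{15−5} = +1.
Via Zolotarev, sign(π_{2}) = (2|15) = +1.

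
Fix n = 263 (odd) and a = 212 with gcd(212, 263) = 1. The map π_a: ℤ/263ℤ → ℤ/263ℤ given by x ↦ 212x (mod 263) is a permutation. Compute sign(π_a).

-1

Orbit of 179 under x↦212x: [179, 76, 69, 163, 103, 7, 169]… (length divides ord_263(212)).
Cycle type of π: 262 + 1; total 2 cycles.
2 cycles on 263: each ℓ→(−1)^(ℓ−1), product (−1)^261 = -1.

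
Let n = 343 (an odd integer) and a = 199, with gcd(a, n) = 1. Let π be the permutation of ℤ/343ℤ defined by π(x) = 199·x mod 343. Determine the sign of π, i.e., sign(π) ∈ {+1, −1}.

-1

Trace 283: π^k(283) = [283, 65, 244, 193, 334, 267, 311] for k=0..6.
π_199 has 4 disjoint cycles with lengths [294, 42, 6, 1] on {0,…,342}.
4 cycles on 343: each ℓ→(−1)^(ℓ−1), product (−1)^339 = -1.
(199|343)_J = -1 (Zolotarev's lemma cross-check).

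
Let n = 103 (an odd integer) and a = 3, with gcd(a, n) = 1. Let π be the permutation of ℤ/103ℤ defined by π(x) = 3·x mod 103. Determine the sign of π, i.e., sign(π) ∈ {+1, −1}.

Trace 1: π^k(1) = [1, 3, 9, 27, 81, 37, 8] for k=0..6.
π_3 has 4 disjoint cycles with lengths [34, 34, 34, 1] on {0,…,102}.
103 − 4 = 99 transpositions; sign(π) = (−1)^99 = -1.
The Jacobi symbol (3|103) = -1 (Zolotarev) agrees.

-1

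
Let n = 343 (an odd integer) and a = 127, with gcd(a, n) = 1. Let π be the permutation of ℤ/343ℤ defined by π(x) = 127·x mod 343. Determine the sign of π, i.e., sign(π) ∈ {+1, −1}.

Orbit of 302 under x↦127x: [302, 281, 15, 190, 120, 148, 274]… (length divides ord_343(127)).
The orbit structure of x ↦ 127x mod 343: 19 orbits of sizes [49, 49, 49, 49, 49, 49, 7, 7, 7, 7, 7, 7, 1, 1, 1, 1, 1, 1, 1].
19 cycles on 343: each ℓ→(−1)^(ℓ−1), product (−1)^324 = +1.
The Jacobi symbol (127|343) = +1 (Zolotarev) agrees.

+1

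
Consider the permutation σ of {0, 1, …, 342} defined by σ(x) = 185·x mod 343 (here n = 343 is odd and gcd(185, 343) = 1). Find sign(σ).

-1

Orbit of 130 under x↦185x: [130, 40, 197, 87, 317, 335, 235]… (length divides ord_343(185)).
Decompose π into cycles: lengths [294, 42, 6, 1] (4 cycles, including the fixed point 0).
4 cycles on 343: each ℓ→(−1)^(ℓ−1), product (−1)^339 = -1.
Via Zolotarev, sign(π_{185}) = (185|343) = -1.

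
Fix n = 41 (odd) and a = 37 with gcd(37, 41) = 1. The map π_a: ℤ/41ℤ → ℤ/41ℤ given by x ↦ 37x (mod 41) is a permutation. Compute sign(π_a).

+1

Trace 18: π^k(18) = [18, 10, 1, 37, 16] for k=0..4.
The orbit structure of x ↦ 37x mod 41: 9 orbits of sizes [5, 5, 5, 5, 5, 5, 5, 5, 1].
n − c = 41 − 9 = 32; sign = (−1)^32 = +1.
Zolotarev: (37|41) = +1, matching the cycle-count sign.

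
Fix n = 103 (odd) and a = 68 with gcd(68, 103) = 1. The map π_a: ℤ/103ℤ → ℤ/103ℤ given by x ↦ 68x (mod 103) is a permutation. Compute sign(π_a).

+1

Trace 4: π^k(4) = [4, 66, 59, 98, 72, 55, 32] for k=0..6.
Cycle lengths of π_68 on ℤ/103ℤ: [51, 51, 1]; 3 cycles in total.
With 3 cycles on 103 points, sign = (−1)^{103−3} = +1.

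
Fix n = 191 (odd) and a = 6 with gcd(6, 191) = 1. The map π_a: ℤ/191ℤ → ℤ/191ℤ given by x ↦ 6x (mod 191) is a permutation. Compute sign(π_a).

Orbit of 154 under x↦6x: [154, 160, 5, 30, 180, 125, 177]… (length divides ord_191(6)).
Cycle lengths of π_6 on ℤ/191ℤ: [19, 19, 19, 19, 19, 19, 19, 19, 19, 19, 1]; 11 cycles in total.
sign(π) = (−1)^{n − #cycles} = (−1)^{191−11} = (−1)^180 = +1.
Via Zolotarev, sign(π_{6}) = (6|191) = +1.

+1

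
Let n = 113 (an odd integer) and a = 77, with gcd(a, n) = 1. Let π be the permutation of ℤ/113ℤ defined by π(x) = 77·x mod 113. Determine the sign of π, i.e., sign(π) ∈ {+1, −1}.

Trace 44: π^k(44) = [44, 111, 72, 7, 87, 32, 91] for k=0..6.
Cycle type of π: 56×2 + 1; total 3 cycles.
Σ(ℓ_i−1) = 113−3 = 110; sign = (−1)^110 = +1.

+1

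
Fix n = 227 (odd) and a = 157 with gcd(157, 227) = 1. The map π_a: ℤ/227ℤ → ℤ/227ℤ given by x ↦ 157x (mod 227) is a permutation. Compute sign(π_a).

Start at x=171: 171 → 61 → 43 → 168 → 44 → 98 → 177 → … (one orbit).
Cycle type of π: 226 + 1; total 2 cycles.
Σ(ℓ_i−1) = 227−2 = 225; sign = (−1)^225 = -1.

-1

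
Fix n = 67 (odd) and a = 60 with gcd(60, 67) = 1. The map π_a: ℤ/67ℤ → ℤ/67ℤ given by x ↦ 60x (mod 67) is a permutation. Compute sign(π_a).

Orbit of 39 under x↦60x: [39, 62, 35, 23, 40, 55, 17]… (length divides ord_67(60)).
The orbit structure of x ↦ 60x mod 67: 3 orbits of sizes [33, 33, 1].
n − c = 67 − 3 = 64; sign = (−1)^64 = +1.

+1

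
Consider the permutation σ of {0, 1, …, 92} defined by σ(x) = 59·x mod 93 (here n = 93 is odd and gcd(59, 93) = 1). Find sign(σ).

Orbit of 56 under x↦59x: [56, 49, 8, 7, 41, 1, 59]… (length divides ord_93(59)).
π_59 has 6 disjoint cycles with lengths [30, 30, 15, 15, 2, 1] on {0,…,92}.
sign(π) = (−1)^{n − #cycles} = (−1)^{93−6} = (−1)^87 = -1.
(59|93)_J = -1 (Zolotarev's lemma cross-check).

-1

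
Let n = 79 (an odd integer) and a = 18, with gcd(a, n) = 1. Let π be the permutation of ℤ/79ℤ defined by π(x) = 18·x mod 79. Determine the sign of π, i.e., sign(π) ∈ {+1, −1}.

Start at x=1: 1 → 18 → 8 → 65 → 64 → 46 → 38 → … (one orbit).
Decompose π into cycles: lengths [13, 13, 13, 13, 13, 13, 1] (7 cycles, including the fixed point 0).
79 − 7 = 72 transpositions; sign(π) = (−1)^72 = +1.
(18|79)_J = +1 (Zolotarev's lemma cross-check).

+1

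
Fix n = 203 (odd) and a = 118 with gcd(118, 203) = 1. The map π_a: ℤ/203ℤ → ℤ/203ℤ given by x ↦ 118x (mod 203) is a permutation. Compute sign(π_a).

Start at x=57: 57 → 27 → 141 → 195 → 71 → 55 → 197 → … (one orbit).
11 cycles of lengths [28, 28, 28, 28, 28, 28, 28, 2, 2, 2, 1].
With 11 cycles on 203 points, sign = (−1)^{203−11} = +1.
Via Zolotarev, sign(π_{118}) = (118|203) = +1.

+1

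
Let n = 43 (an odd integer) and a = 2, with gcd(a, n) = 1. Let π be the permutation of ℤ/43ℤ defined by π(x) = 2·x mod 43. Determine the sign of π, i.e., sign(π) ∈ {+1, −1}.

Orbit of 11 under x↦2x: [11, 22, 1, 2, 4, 8, 16]… (length divides ord_43(2)).
π_2 has 4 disjoint cycles with lengths [14, 14, 14, 1] on {0,…,42}.
n − c = 43 − 4 = 39; sign = (−1)^39 = -1.
The Jacobi symbol (2|43) = -1 (Zolotarev) agrees.

-1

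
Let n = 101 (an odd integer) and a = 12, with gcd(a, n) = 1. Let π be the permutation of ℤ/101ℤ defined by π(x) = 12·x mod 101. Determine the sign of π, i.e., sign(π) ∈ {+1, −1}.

Start at x=59: 59 → 1 → 12 → 43 → 11 → 31 → 69 → … (one orbit).
π_12 has 2 disjoint cycles with lengths [100, 1] on {0,…,100}.
sign(π) = (−1)^{n − #cycles} = (−1)^{101−2} = (−1)^99 = -1.

-1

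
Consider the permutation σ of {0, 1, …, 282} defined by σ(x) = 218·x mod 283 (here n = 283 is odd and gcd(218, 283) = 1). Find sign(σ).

Trace 151: π^k(151) = [151, 90, 93, 181, 121, 59, 127] for k=0..6.
Cycle type of π: 141×2 + 1; total 3 cycles.
With 3 cycles on 283 points, sign = (−1)^{283−3} = +1.
(218|283)_J = +1 (Zolotarev's lemma cross-check).

+1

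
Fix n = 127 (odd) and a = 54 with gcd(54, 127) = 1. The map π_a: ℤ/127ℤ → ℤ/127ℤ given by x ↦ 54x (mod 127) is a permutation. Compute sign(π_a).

-1

Orbit of 33 under x↦54x: [33, 4, 89, 107, 63, 100, 66]… (length divides ord_127(54)).
4 cycles of lengths [42, 42, 42, 1].
4 cycles on 127: each ℓ→(−1)^(ℓ−1), product (−1)^123 = -1.
Check: (54/127) = -1 by Zolotarev.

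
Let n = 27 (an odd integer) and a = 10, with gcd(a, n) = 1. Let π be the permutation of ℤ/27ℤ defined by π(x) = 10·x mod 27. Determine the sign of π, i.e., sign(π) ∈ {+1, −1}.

+1

Start at x=1: 1 → 10 → 19 → 1 (one orbit).
Cycle type of π: 3×6 + 1×9; total 15 cycles.
n − c = 27 − 15 = 12; sign = (−1)^12 = +1.
Via Zolotarev, sign(π_{10}) = (10|27) = +1.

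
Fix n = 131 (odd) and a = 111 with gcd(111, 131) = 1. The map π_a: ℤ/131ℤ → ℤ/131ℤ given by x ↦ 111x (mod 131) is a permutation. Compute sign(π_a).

Trace 93: π^k(93) = [93, 105, 127, 80, 103, 36, 66] for k=0..6.
Cycle lengths of π_111 on ℤ/131ℤ: [130, 1]; 2 cycles in total.
sign(π) = (−1)^{n − #cycles} = (−1)^{131−2} = (−1)^129 = -1.

-1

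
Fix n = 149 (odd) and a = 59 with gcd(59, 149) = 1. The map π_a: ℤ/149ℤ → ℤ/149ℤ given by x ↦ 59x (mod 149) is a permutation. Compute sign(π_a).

-1

Trace 31: π^k(31) = [31, 41, 35, 128, 102, 58, 144] for k=0..6.
Cycle type of π: 148 + 1; total 2 cycles.
With 2 cycles on 149 points, sign = (−1)^{149−2} = -1.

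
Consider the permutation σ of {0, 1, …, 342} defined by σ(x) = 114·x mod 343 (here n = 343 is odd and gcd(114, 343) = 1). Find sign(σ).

+1

Trace 298: π^k(298) = [298, 15, 338, 116, 190, 51, 326] for k=0..6.
The orbit structure of x ↦ 114x mod 343: 7 orbits of sizes [147, 147, 21, 21, 3, 3, 1].
7 cycles on 343: each ℓ→(−1)^(ℓ−1), product (−1)^336 = +1.
Zolotarev: (114|343) = +1, matching the cycle-count sign.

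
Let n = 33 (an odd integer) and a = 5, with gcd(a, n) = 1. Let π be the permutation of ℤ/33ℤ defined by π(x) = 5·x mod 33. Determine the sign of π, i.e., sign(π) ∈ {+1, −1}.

-1

Start at x=1: 1 → 5 → 25 → 26 → 31 → 23 → 16 → … (one orbit).
Cycle type of π: 10×2 + 5×2 + 2 + 1; total 6 cycles.
sign(π) = (−1)^{n − #cycles} = (−1)^{33−6} = (−1)^27 = -1.
Check: (5/33) = -1 by Zolotarev.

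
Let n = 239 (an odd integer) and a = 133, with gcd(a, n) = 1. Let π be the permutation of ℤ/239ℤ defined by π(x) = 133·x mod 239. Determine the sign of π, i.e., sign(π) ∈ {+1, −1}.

Start at x=121: 121 → 80 → 124 → 1 → 133 → 3 → 160 → … (one orbit).
Cycle lengths of π_133 on ℤ/239ℤ: [119, 119, 1]; 3 cycles in total.
n − c = 239 − 3 = 236; sign = (−1)^236 = +1.

+1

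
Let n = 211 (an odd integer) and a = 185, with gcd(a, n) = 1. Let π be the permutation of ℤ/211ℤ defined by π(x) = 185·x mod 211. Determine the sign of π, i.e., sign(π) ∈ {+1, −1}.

+1

Orbit of 148 under x↦185x: [148, 161, 34, 171, 196, 179, 199]… (length divides ord_211(185)).
The orbit structure of x ↦ 185x mod 211: 11 orbits of sizes [21, 21, 21, 21, 21, 21, 21, 21, 21, 21, 1].
sign(π) = (−1)^{n − #cycles} = (−1)^{211−11} = (−1)^200 = +1.
(185|211)_J = +1 (Zolotarev's lemma cross-check).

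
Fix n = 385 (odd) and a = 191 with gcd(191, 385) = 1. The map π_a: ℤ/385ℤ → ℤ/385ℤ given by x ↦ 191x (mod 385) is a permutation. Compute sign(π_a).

Trace 1: π^k(1) = [1, 191, 291, 141, 366, 221, 246] for k=0..6.
Cycle type of π: 15×20 + 5×10 + 3×10 + 1×5; total 45 cycles.
sign(π) = (−1)^{n − #cycles} = (−1)^{385−45} = (−1)^340 = +1.

+1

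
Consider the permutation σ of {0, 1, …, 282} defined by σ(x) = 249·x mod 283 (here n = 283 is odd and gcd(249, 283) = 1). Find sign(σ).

Trace 156: π^k(156) = [156, 73, 65, 54, 145, 164, 84] for k=0..6.
The orbit structure of x ↦ 249x mod 283: 2 orbits of sizes [282, 1].
2 cycles on 283: each ℓ→(−1)^(ℓ−1), product (−1)^281 = -1.
(249|283)_J = -1 (Zolotarev's lemma cross-check).

-1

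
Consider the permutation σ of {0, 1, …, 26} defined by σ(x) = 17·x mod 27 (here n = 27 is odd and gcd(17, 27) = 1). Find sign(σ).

Start at x=10: 10 → 8 → 1 → 17 → 19 → 26 → 10 (one orbit).
8 cycles of lengths [6, 6, 6, 2, 2, 2, 2, 1].
8 cycles on 27: each ℓ→(−1)^(ℓ−1), product (−1)^19 = -1.
(17|27)_J = -1 (Zolotarev's lemma cross-check).

-1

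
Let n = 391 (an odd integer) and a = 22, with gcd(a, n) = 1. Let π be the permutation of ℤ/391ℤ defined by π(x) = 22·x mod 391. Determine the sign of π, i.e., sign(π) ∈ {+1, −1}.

Trace 208: π^k(208) = [208, 275, 185, 160, 1, 22, 93] for k=0..6.
Cycle lengths of π_22 on ℤ/391ℤ: [16, 16, 16, 16, 16, 16, 16, 16, 16, 16, 16, 16, 16, 16, 16, 16, 16, 16, 16, 16, 16, 16, 16, 2, 2, 2, 2, 2, 2, 2, 2, 2, 2, 2, 1]; 35 cycles in total.
With 35 cycles on 391 points, sign = (−1)^{391−35} = +1.

+1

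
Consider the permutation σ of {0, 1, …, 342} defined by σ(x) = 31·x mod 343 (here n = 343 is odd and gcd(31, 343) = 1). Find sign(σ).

Trace 146: π^k(146) = [146, 67, 19, 246, 80, 79, 48] for k=0..6.
Decompose π into cycles: lengths [42, 42, 42, 42, 42, 42, 42, 6, 6, 6, 6, 6, 6, 6, 6, 1] (16 cycles, including the fixed point 0).
sign(π) = (−1)^{n − #cycles} = (−1)^{343−16} = (−1)^327 = -1.

-1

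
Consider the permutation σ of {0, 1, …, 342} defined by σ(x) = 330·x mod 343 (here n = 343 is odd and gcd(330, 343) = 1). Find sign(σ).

Orbit of 204 under x↦330x: [204, 92, 176, 113, 246, 232, 71]… (length divides ord_343(330)).
Cycle type of π: 49×6 + 7×6 + 1×7; total 19 cycles.
n − c = 343 − 19 = 324; sign = (−1)^324 = +1.
The Jacobi symbol (330|343) = +1 (Zolotarev) agrees.

+1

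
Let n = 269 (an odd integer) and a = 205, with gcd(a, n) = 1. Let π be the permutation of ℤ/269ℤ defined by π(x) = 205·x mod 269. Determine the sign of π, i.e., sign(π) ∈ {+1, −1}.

Orbit of 78 under x↦205x: [78, 119, 185, 265, 256, 25, 14]… (length divides ord_269(205)).
π_205 has 5 disjoint cycles with lengths [67, 67, 67, 67, 1] on {0,…,268}.
With 5 cycles on 269 points, sign = (−1)^{269−5} = +1.

+1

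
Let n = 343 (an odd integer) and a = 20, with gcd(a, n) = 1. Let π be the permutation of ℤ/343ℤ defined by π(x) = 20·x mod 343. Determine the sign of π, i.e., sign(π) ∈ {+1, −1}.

-1

Orbit of 62 under x↦20x: [62, 211, 104, 22, 97, 225, 41]… (length divides ord_343(20)).
10 cycles of lengths [98, 98, 98, 14, 14, 14, 2, 2, 2, 1].
With 10 cycles on 343 points, sign = (−1)^{343−10} = -1.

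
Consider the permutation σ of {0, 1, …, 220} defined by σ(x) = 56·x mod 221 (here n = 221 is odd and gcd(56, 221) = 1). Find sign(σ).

-1

Orbit of 55 under x↦56x: [55, 207, 100, 75, 1, 56, 42]… (length divides ord_221(56)).
Cycle type of π: 48×4 + 16 + 6×2 + 1; total 8 cycles.
sign(π) = (−1)^{n − #cycles} = (−1)^{221−8} = (−1)^213 = -1.
Via Zolotarev, sign(π_{56}) = (56|221) = -1.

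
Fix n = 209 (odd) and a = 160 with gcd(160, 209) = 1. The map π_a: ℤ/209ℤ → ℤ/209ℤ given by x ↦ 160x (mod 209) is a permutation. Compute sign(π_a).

Trace 144: π^k(144) = [144, 50, 58, 84, 64, 208, 49] for k=0..6.
Cycle type of π: 30×6 + 10 + 6×3 + 1; total 11 cycles.
n − c = 209 − 11 = 198; sign = (−1)^198 = +1.
(160|209)_J = +1 (Zolotarev's lemma cross-check).

+1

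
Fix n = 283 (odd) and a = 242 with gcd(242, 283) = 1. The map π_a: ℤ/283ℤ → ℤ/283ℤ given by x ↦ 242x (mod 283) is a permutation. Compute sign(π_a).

Orbit of 214 under x↦242x: [214, 282, 41, 17, 152, 277, 246]… (length divides ord_283(242)).
2 cycles of lengths [282, 1].
Σ(ℓ_i−1) = 283−2 = 281; sign = (−1)^281 = -1.
(242|283)_J = -1 (Zolotarev's lemma cross-check).

-1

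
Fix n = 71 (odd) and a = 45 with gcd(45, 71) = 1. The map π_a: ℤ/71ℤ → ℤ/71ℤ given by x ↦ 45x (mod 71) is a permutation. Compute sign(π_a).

+1

Start at x=37: 37 → 32 → 20 → 48 → 30 → 1 → 45 → 37 (one orbit).
π_45 has 11 disjoint cycles with lengths [7, 7, 7, 7, 7, 7, 7, 7, 7, 7, 1] on {0,…,70}.
11 cycles on 71: each ℓ→(−1)^(ℓ−1), product (−1)^60 = +1.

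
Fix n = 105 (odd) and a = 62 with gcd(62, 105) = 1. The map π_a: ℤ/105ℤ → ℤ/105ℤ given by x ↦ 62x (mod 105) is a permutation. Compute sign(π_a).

-1

Start at x=83: 83 → 1 → 62 → 64 → 83 (one orbit).
32 cycles of lengths [4, 4, 4, 4, 4, 4, 4, 4, 4, 4, 4, 4, 4, 4, 4, 4, 4, 4, 4, 4, 4, 2, 2, 2, 2, 2, 2, 2, 2, 2, 2, 1].
Σ(ℓ_i−1) = 105−32 = 73; sign = (−1)^73 = -1.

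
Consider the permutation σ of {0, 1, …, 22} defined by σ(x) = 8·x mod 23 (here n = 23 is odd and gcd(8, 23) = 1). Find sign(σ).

+1

Trace 16: π^k(16) = [16, 13, 12, 4, 9, 3, 1] for k=0..6.
Cycle type of π: 11×2 + 1; total 3 cycles.
3 cycles on 23: each ℓ→(−1)^(ℓ−1), product (−1)^20 = +1.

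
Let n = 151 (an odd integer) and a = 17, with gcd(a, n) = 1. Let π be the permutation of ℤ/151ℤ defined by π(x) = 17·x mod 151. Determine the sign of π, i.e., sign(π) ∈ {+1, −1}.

+1

Trace 121: π^k(121) = [121, 94, 88, 137, 64, 31, 74] for k=0..6.
π_17 has 3 disjoint cycles with lengths [75, 75, 1] on {0,…,150}.
sign(π) = (−1)^{n − #cycles} = (−1)^{151−3} = (−1)^148 = +1.
Via Zolotarev, sign(π_{17}) = (17|151) = +1.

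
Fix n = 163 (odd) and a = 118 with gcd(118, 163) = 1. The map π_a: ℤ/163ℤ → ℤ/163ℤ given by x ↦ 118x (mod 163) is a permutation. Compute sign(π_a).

+1

Orbit of 84 under x↦118x: [84, 132, 91, 143, 85, 87, 160]… (length divides ord_163(118)).
Decompose π into cycles: lengths [81, 81, 1] (3 cycles, including the fixed point 0).
sign(π) = (−1)^{n − #cycles} = (−1)^{163−3} = (−1)^160 = +1.
Zolotarev: (118|163) = +1, matching the cycle-count sign.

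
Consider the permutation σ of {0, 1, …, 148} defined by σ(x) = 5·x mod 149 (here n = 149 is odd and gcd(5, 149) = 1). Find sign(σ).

Trace 6: π^k(6) = [6, 30, 1, 5, 25, 125, 29] for k=0..6.
Cycle lengths of π_5 on ℤ/149ℤ: [37, 37, 37, 37, 1]; 5 cycles in total.
With 5 cycles on 149 points, sign = (−1)^{149−5} = +1.
Zolotarev: (5|149) = +1, matching the cycle-count sign.

+1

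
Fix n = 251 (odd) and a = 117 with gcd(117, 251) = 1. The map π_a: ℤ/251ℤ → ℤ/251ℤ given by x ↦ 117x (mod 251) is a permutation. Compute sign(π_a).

Start at x=179: 179 → 110 → 69 → 41 → 28 → 13 → 15 → … (one orbit).
3 cycles of lengths [125, 125, 1].
3 cycles on 251: each ℓ→(−1)^(ℓ−1), product (−1)^248 = +1.

+1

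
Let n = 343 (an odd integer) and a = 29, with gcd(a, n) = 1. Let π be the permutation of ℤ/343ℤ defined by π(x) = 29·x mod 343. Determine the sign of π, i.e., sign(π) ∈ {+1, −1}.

+1

Trace 113: π^k(113) = [113, 190, 22, 295, 323, 106, 330] for k=0..6.
Decompose π into cycles: lengths [49, 49, 49, 49, 49, 49, 7, 7, 7, 7, 7, 7, 1, 1, 1, 1, 1, 1, 1] (19 cycles, including the fixed point 0).
Σ(ℓ_i−1) = 343−19 = 324; sign = (−1)^324 = +1.
Via Zolotarev, sign(π_{29}) = (29|343) = +1.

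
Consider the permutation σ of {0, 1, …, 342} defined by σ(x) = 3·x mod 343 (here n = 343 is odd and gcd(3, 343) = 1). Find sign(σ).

Trace 18: π^k(18) = [18, 54, 162, 143, 86, 258, 88] for k=0..6.
The orbit structure of x ↦ 3x mod 343: 4 orbits of sizes [294, 42, 6, 1].
With 4 cycles on 343 points, sign = (−1)^{343−4} = -1.
Check: (3/343) = -1 by Zolotarev.

-1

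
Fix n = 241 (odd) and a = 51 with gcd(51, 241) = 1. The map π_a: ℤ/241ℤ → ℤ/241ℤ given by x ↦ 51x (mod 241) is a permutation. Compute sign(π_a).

-1

Trace 181: π^k(181) = [181, 73, 108, 206, 143, 63, 80] for k=0..6.
π_51 has 2 disjoint cycles with lengths [240, 1] on {0,…,240}.
With 2 cycles on 241 points, sign = (−1)^{241−2} = -1.
(51|241)_J = -1 (Zolotarev's lemma cross-check).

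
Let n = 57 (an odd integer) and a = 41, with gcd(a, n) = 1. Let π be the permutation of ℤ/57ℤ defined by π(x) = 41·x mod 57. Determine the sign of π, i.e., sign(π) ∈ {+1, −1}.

Start at x=41: 41 → 28 → 8 → 43 → 53 → 7 → 2 → … (one orbit).
The orbit structure of x ↦ 41x mod 57: 5 orbits of sizes [18, 18, 18, 2, 1].
n − c = 57 − 5 = 52; sign = (−1)^52 = +1.
Zolotarev: (41|57) = +1, matching the cycle-count sign.

+1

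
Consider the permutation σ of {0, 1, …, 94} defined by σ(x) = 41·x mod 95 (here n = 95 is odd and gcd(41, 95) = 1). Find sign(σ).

-1

Start at x=16: 16 → 86 → 11 → 71 → 61 → 31 → 36 → … (one orbit).
10 cycles of lengths [18, 18, 18, 18, 18, 1, 1, 1, 1, 1].
sign(π) = (−1)^{n − #cycles} = (−1)^{95−10} = (−1)^85 = -1.
(41|95)_J = -1 (Zolotarev's lemma cross-check).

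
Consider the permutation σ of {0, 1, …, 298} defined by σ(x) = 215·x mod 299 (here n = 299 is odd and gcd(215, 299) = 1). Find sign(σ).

Trace 179: π^k(179) = [179, 213, 48, 154, 220, 58, 211] for k=0..6.
Cycle type of π: 132×2 + 12 + 11×2 + 1; total 6 cycles.
Σ(ℓ_i−1) = 299−6 = 293; sign = (−1)^293 = -1.
Via Zolotarev, sign(π_{215}) = (215|299) = -1.

-1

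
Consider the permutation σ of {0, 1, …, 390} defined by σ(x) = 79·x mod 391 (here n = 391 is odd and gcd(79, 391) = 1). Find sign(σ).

+1

Start at x=125: 125 → 100 → 80 → 64 → 364 → 213 → 14 → … (one orbit).
Cycle lengths of π_79 on ℤ/391ℤ: [176, 176, 22, 16, 1]; 5 cycles in total.
With 5 cycles on 391 points, sign = (−1)^{391−5} = +1.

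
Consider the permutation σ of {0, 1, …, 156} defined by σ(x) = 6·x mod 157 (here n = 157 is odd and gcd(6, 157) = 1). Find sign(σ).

Trace 150: π^k(150) = [150, 115, 62, 58, 34, 47, 125] for k=0..6.
Cycle lengths of π_6 on ℤ/157ℤ: [156, 1]; 2 cycles in total.
With 2 cycles on 157 points, sign = (−1)^{157−2} = -1.

-1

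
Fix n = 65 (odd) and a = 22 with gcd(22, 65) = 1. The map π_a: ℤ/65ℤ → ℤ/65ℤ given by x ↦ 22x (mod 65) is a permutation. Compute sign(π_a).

Orbit of 61 under x↦22x: [61, 42, 14, 48, 16, 27, 9]… (length divides ord_65(22)).
π_22 has 10 disjoint cycles with lengths [12, 12, 12, 12, 4, 3, 3, 3, 3, 1] on {0,…,64}.
10 cycles on 65: each ℓ→(−1)^(ℓ−1), product (−1)^55 = -1.

-1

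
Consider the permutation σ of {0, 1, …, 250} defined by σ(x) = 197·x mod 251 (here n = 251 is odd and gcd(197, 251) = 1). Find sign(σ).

Orbit of 227 under x↦197x: [227, 41, 45, 80, 198, 101, 68]… (length divides ord_251(197)).
Cycle lengths of π_197 on ℤ/251ℤ: [125, 125, 1]; 3 cycles in total.
3 cycles on 251: each ℓ→(−1)^(ℓ−1), product (−1)^248 = +1.
Zolotarev: (197|251) = +1, matching the cycle-count sign.

+1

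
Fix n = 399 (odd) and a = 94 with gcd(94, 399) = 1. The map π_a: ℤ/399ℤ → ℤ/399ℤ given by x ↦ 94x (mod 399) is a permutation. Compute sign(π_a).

+1

Orbit of 94 under x↦94x: [94, 58, 265, 172, 208, 1]… (length divides ord_399(94)).
Cycle type of π: 6×57 + 2×27 + 1×3; total 87 cycles.
With 87 cycles on 399 points, sign = (−1)^{399−87} = +1.
(94|399)_J = +1 (Zolotarev's lemma cross-check).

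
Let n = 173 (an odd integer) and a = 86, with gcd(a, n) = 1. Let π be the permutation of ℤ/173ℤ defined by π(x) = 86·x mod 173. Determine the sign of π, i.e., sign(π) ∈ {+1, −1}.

Start at x=48: 48 → 149 → 12 → 167 → 3 → 85 → 44 → … (one orbit).
π_86 has 2 disjoint cycles with lengths [172, 1] on {0,…,172}.
sign(π) = (−1)^{n − #cycles} = (−1)^{173−2} = (−1)^171 = -1.

-1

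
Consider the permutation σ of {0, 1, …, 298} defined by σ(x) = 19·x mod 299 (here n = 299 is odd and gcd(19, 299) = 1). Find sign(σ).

Orbit of 248 under x↦19x: [248, 227, 127, 21, 100, 106, 220]… (length divides ord_299(19)).
π_19 has 5 disjoint cycles with lengths [132, 132, 22, 12, 1] on {0,…,298}.
5 cycles on 299: each ℓ→(−1)^(ℓ−1), product (−1)^294 = +1.
(19|299)_J = +1 (Zolotarev's lemma cross-check).

+1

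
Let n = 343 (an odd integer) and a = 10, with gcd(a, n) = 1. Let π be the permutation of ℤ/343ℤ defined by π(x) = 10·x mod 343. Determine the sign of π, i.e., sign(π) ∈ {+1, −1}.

-1

Trace 124: π^k(124) = [124, 211, 52, 177, 55, 207, 12] for k=0..6.
π_10 has 4 disjoint cycles with lengths [294, 42, 6, 1] on {0,…,342}.
Σ(ℓ_i−1) = 343−4 = 339; sign = (−1)^339 = -1.
Check: (10/343) = -1 by Zolotarev.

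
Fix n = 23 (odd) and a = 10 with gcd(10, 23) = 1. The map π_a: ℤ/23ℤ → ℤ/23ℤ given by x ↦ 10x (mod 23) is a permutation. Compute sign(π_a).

Trace 9: π^k(9) = [9, 21, 3, 7, 1, 10, 8] for k=0..6.
2 cycles of lengths [22, 1].
2 cycles on 23: each ℓ→(−1)^(ℓ−1), product (−1)^21 = -1.
Via Zolotarev, sign(π_{10}) = (10|23) = -1.

-1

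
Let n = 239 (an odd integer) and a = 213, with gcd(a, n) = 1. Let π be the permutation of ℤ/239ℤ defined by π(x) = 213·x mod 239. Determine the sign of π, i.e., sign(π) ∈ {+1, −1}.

+1

Start at x=45: 45 → 25 → 67 → 170 → 121 → 200 → 58 → … (one orbit).
Cycle type of π: 119×2 + 1; total 3 cycles.
239 − 3 = 236 transpositions; sign(π) = (−1)^236 = +1.
(213|239)_J = +1 (Zolotarev's lemma cross-check).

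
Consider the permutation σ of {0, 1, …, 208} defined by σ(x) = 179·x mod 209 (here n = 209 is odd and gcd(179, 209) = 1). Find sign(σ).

-1

Orbit of 1 under x↦179x: [1, 179, 64, 170, 125, 12, 58]… (length divides ord_209(179)).
Cycle type of π: 30×6 + 6×3 + 5×2 + 1; total 12 cycles.
Σ(ℓ_i−1) = 209−12 = 197; sign = (−1)^197 = -1.
Check: (179/209) = -1 by Zolotarev.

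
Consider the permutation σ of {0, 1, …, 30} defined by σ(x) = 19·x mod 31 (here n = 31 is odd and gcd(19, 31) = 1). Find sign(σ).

+1

Start at x=2: 2 → 7 → 9 → 16 → 25 → 10 → 4 → … (one orbit).
The orbit structure of x ↦ 19x mod 31: 3 orbits of sizes [15, 15, 1].
sign(π) = (−1)^{n − #cycles} = (−1)^{31−3} = (−1)^28 = +1.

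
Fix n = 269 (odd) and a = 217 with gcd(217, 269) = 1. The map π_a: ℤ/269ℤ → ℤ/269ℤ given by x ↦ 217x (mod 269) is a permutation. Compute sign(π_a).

+1

Orbit of 203 under x↦217x: [203, 204, 152, 166, 245, 172, 202]… (length divides ord_269(217)).
Cycle type of π: 134×2 + 1; total 3 cycles.
With 3 cycles on 269 points, sign = (−1)^{269−3} = +1.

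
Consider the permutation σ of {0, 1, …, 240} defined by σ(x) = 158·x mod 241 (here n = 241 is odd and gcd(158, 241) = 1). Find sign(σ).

+1

Orbit of 147 under x↦158x: [147, 90, 1, 158, 141, 106, 119]… (length divides ord_241(158)).
5 cycles of lengths [60, 60, 60, 60, 1].
sign(π) = (−1)^{n − #cycles} = (−1)^{241−5} = (−1)^236 = +1.
The Jacobi symbol (158|241) = +1 (Zolotarev) agrees.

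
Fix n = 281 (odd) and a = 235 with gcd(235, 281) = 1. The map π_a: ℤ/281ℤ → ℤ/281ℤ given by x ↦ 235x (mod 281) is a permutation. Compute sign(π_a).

-1

Trace 138: π^k(138) = [138, 115, 49, 275, 276, 230, 98] for k=0..6.
π_235 has 2 disjoint cycles with lengths [280, 1] on {0,…,280}.
n − c = 281 − 2 = 279; sign = (−1)^279 = -1.
Check: (235/281) = -1 by Zolotarev.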